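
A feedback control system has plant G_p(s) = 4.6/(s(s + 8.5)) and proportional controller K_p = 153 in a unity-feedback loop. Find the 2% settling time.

From 1 + K_pG_p(s) = 0: s² + 8.5s + 703.8 = 0 ⇒ ω_n = 26.53, ζ = 0.1602.
2% settling time T_s ≈ 4/(ζω_n) = 4/4.25 = 0.941 s.

T_s ≈ 0.941 s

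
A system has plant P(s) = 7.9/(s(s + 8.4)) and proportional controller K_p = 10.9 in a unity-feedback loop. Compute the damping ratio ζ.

ζ = 0.453

With unity feedback the closed-loop characteristic equation is s² + 8.4s + 10.9·7.9 = s² + 8.4s + 86.11 = 0.
Matching s² + 2ζω_n s + ω_n²: ω_n = √86.11 = 9.28 rad/s and 2ζω_n = 8.4, so ζ = 8.4/(2·9.28) = 0.453.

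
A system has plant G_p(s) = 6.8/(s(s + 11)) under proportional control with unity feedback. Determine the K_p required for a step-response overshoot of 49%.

K_p = 90.7

From %OS = 100·exp(−πζ/√(1−ζ²)) = 49%, ζ = −ln(0.49)/√(π²+ln²(0.49)) = 0.2214.
Characteristic equation s² + 11s + 6.8K_p = 0 gives ζ = 11/(2√(6.8K_p)).
Setting ζ = 0.2214: √(6.8K_p) = 11/(2·0.2214) = 24.84, so K_p = 617/6.8 = 90.7.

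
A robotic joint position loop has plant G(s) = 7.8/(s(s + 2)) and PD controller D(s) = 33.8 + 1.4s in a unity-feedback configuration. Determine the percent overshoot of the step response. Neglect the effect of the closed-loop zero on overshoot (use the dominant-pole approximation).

25.6%

Forward path: (33.8 + 1.4s)·7.8/(s(s+2)). The closed-loop characteristic equation is s² + (2 + 7.8·1.4)s + 7.8·33.8 = 0.
That is s² + 12.92s + 263.6 = 0, so ω_n = 16.24 rad/s and ζ = 12.92/(2·16.24) = 0.3979.
%OS = 100·exp(−πζ/√(1−ζ²)) = 25.6%.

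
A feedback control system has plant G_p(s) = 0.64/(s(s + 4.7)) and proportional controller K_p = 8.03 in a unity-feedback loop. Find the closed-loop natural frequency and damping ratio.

ω_n = 2.27 rad/s, ζ = 1.04

With unity feedback the closed-loop characteristic equation is s² + 4.7s + 8.03·0.64 = s² + 4.7s + 5.139 = 0.
Matching s² + 2ζω_n s + ω_n²: ω_n = √5.139 = 2.267 rad/s and 2ζω_n = 4.7, so ζ = 4.7/(2·2.267) = 1.04.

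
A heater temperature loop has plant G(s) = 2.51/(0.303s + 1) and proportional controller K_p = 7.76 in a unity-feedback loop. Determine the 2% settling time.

Closed loop: T(s) = K_p·G/(1+K_p·G) = 19.48/(0.303s + 1 + 19.48), with pole at s = −(1 + 19.48)/0.303 = −67.58.
τ = 1/67.58 = 0.0148 s, so 2% settling time ≈ 4τ = 0.0592 s.

T_s ≈ 0.0592 s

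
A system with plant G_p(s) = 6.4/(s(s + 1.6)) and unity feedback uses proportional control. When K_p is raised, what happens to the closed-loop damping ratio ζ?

decrease

ζ = 1.6/(2√(6.4K_p)); increasing K_p raises the denominator, so ζ falls.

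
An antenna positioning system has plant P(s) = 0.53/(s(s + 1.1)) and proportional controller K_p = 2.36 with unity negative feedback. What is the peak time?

T_p = 3.23 s

The closed-loop denominator s² + 1.1s + 1.251 gives ω_n = √1.251 = 1.118 and ζ = 1.1/(2ω_n) = 0.4918.
Damped frequency ω_d = ω_n√(1−ζ²) = 0.9738 rad/s, so peak time T_p = π/ω_d = 3.23 s.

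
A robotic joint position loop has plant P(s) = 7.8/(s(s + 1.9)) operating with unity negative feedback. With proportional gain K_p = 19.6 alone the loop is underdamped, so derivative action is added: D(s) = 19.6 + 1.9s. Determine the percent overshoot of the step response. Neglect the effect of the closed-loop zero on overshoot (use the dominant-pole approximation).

Forward path: (19.6 + 1.9s)·7.8/(s(s+1.9)). The closed-loop characteristic equation is s² + (1.9 + 7.8·1.9)s + 7.8·19.6 = 0.
That is s² + 16.72s + 152.9 = 0, so ω_n = 12.36 rad/s and ζ = 16.72/(2·12.36) = 0.6761.
%OS = 100·exp(−πζ/√(1−ζ²)) = 5.6%.

5.6%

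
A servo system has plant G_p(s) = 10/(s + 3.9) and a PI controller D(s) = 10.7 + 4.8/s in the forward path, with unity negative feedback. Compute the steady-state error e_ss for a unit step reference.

0

The open loop D(s)G_p(s) has a pole at the origin (type 1), so the static position error constant is infinite and e_ss = 1/(1+∞) = 0.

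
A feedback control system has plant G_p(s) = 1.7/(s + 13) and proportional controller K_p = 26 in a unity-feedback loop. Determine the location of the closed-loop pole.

Closed-loop transfer function: T(s) = K_p·G_p(s)/(1 + K_p·G_p(s)) = 44.2/(s + 13 + 44.2) = 44.2/(s + 57.2).
The closed-loop pole is at s = −57.2.

s = -57.2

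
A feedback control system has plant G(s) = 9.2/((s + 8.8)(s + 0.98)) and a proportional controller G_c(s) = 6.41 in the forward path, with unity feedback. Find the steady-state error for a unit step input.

The loop is type 0. Static position error constant K_pos = G_c(0)·G(0) = 6.41·1.067 = 6.838.
Steady-state error to a unit step: e_ss = 1/(1+K_pos) = 1/7.838 = 0.128.

0.128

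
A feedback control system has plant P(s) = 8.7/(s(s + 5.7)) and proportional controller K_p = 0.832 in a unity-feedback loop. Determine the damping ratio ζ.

ζ = 1.06

With unity feedback the closed-loop characteristic equation is s² + 5.7s + 0.832·8.7 = s² + 5.7s + 7.238 = 0.
Matching s² + 2ζω_n s + ω_n²: ω_n = √7.238 = 2.69 rad/s and 2ζω_n = 5.7, so ζ = 5.7/(2·2.69) = 1.06.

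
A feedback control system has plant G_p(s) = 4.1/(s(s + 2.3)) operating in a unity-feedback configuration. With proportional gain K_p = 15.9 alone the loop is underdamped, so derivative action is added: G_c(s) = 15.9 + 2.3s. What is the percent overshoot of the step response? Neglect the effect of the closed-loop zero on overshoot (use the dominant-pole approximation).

Forward path: (15.9 + 2.3s)·4.1/(s(s+2.3)). The closed-loop characteristic equation is s² + (2.3 + 4.1·2.3)s + 4.1·15.9 = 0.
That is s² + 11.73s + 65.19 = 0, so ω_n = 8.074 rad/s and ζ = 11.73/(2·8.074) = 0.7264.
%OS = 100·exp(−πζ/√(1−ζ²)) = 3.61%.

3.61%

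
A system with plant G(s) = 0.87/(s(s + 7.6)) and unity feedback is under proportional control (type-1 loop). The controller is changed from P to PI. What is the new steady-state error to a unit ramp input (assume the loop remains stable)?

0

The integrator raises the loop to type 2, so K_v → ∞ and e_ss to a ramp is zero.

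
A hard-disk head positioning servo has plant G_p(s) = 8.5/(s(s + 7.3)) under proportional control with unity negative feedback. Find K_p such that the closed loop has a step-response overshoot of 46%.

From %OS = 100·exp(−πζ/√(1−ζ²)) = 46%, ζ = −ln(0.46)/√(π²+ln²(0.46)) = 0.24.
Characteristic equation s² + 7.3s + 8.5K_p = 0 gives ζ = 7.3/(2√(8.5K_p)).
Setting ζ = 0.24: √(8.5K_p) = 7.3/(2·0.24) = 15.21, so K_p = 231.4/8.5 = 27.2.

K_p = 27.2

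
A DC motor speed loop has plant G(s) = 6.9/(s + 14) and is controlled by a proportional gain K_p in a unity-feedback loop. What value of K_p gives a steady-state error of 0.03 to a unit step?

K_p = 65.6

Steady-state error for a unit step on this type-0 loop is 1/(1 + K_p·G(0)).
G(0) = 0.4929. Require 1/(1 + K_p·0.4929) = 0.03, so 1 + 0.4929·K_p = 33.33.
K_p = (33.33 − 1)/0.4929 = 65.6.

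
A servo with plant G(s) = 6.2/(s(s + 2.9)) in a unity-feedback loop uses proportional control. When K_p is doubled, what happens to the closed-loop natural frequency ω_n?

ω_n = √(6.2·K_p), which grows with K_p.

increase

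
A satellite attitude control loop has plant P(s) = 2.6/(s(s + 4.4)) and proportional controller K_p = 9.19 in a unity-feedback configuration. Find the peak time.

T_p = 0.72 s

The closed-loop denominator s² + 4.4s + 23.89 gives ω_n = √23.89 = 4.888 and ζ = 4.4/(2ω_n) = 0.4501.
Damped frequency ω_d = ω_n√(1−ζ²) = 4.365 rad/s, so peak time T_p = π/ω_d = 0.72 s.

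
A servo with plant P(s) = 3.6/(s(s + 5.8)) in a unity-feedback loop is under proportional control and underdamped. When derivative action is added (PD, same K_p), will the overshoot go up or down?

With PD the characteristic equation becomes s² + (a + K·K_d)s + K·K_p = 0; the damping term grows, ζ rises, overshoot falls.

decrease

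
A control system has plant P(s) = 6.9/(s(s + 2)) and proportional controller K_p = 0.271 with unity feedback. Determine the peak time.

T_p = 3.37 s

The closed-loop denominator s² + 2s + 1.87 gives ω_n = √1.87 = 1.367 and ζ = 2/(2ω_n) = 0.7313.
Damped frequency ω_d = ω_n√(1−ζ²) = 0.9327 rad/s, so peak time T_p = π/ω_d = 3.37 s.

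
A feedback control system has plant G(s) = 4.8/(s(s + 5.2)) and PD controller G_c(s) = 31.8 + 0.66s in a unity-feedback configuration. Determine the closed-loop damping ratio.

ζ = 0.339

Forward path: (31.8 + 0.66s)·4.8/(s(s+5.2)). The closed-loop characteristic equation is s² + (5.2 + 4.8·0.66)s + 4.8·31.8 = 0.
That is s² + 8.368s + 152.6 = 0, so ω_n = 12.35 rad/s and ζ = 8.368/(2·12.35) = 0.3387.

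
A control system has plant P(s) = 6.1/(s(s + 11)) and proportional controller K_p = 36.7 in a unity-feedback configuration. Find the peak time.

T_p = 0.226 s

Closed-loop characteristic equation: s² + 11s + 223.9 = 0, so ω_n = 14.96 rad/s and ζ = 11/(2·14.96) = 0.3676.
Damped frequency ω_d = ω_n√(1−ζ²) = 13.91 rad/s, so peak time T_p = π/ω_d = 0.226 s.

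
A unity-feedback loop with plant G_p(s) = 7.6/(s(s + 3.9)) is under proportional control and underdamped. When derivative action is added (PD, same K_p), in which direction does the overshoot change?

decrease

With PD the characteristic equation becomes s² + (a + K·K_d)s + K·K_p = 0; the damping term grows, ζ rises, overshoot falls.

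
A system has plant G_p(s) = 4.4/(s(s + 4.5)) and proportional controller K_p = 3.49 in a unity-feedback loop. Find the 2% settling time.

From 1 + K_pG_p(s) = 0: s² + 4.5s + 15.36 = 0 ⇒ ω_n = 3.919, ζ = 0.5742.
2% settling time T_s ≈ 4/(ζω_n) = 4/2.25 = 1.78 s.

T_s ≈ 1.78 s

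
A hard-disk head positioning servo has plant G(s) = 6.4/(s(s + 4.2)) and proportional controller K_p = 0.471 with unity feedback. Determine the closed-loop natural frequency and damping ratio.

ω_n = 1.74 rad/s, ζ = 1.21

1 + K_p·G(s) = 0 gives s² + 4.2s + 3.014 = 0.
So ω_n² = 3.014 ⇒ ω_n = 1.736 rad/s, and ζ = 4.2/(2ω_n) = 1.21.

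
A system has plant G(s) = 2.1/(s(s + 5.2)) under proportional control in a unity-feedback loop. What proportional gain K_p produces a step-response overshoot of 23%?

K_p = 17.9

From %OS = 100·exp(−πζ/√(1−ζ²)) = 23%, ζ = −ln(0.23)/√(π²+ln²(0.23)) = 0.4237.
Characteristic equation s² + 5.2s + 2.1K_p = 0 gives ζ = 5.2/(2√(2.1K_p)).
Setting ζ = 0.4237: √(2.1K_p) = 5.2/(2·0.4237) = 6.136, so K_p = 37.65/2.1 = 17.9.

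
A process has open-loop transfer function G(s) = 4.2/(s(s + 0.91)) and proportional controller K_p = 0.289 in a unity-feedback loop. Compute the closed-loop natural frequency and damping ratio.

ω_n = 1.1 rad/s, ζ = 0.413

With unity feedback the closed-loop characteristic equation is s² + 0.91s + 0.289·4.2 = s² + 0.91s + 1.214 = 0.
Matching s² + 2ζω_n s + ω_n²: ω_n = √1.214 = 1.102 rad/s and 2ζω_n = 0.91, so ζ = 0.91/(2·1.102) = 0.413.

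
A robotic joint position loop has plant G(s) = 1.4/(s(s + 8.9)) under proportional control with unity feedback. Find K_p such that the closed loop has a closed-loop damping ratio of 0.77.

Closed-loop characteristic equation: s² + 8.9s + K_p·1.4 = 0.
So ω_n = √(1.4K_p) and 2ζω_n = 8.9, giving ζ = 8.9/(2√(1.4K_p)).
Setting ζ = 0.77: √(1.4K_p) = 8.9/(2·0.77) = 5.779, so K_p = 33.4/1.4 = 23.9.

K_p = 23.9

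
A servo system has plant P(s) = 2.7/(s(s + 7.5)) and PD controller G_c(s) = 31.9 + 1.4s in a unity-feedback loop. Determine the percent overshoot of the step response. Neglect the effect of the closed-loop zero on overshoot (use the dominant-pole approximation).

Forward path: (31.9 + 1.4s)·2.7/(s(s+7.5)). The closed-loop characteristic equation is s² + (7.5 + 2.7·1.4)s + 2.7·31.9 = 0.
That is s² + 11.28s + 86.13 = 0, so ω_n = 9.281 rad/s and ζ = 11.28/(2·9.281) = 0.6077.
%OS = 100·exp(−πζ/√(1−ζ²)) = 9.03%.

9.03%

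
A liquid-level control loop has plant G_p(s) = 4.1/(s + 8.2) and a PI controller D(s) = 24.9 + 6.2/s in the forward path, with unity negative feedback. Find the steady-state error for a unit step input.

0

The open loop D(s)G_p(s) has a pole at the origin (type 1), so the static position error constant is infinite and e_ss = 1/(1+∞) = 0.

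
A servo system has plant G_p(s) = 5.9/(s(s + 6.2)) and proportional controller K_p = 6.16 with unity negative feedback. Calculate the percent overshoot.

From 1 + K_pG_p(s) = 0: s² + 6.2s + 36.34 = 0 ⇒ ω_n = 6.029, ζ = 0.5142.
%OS = 100·exp(−πζ/√(1−ζ²)) = 100·exp(−π·0.5142/√0.7356) = 15.2%.

15.2%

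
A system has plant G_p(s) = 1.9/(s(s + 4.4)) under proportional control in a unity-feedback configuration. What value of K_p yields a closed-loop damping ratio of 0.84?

K_p = 3.61

Closed-loop characteristic equation: s² + 4.4s + K_p·1.9 = 0.
So ω_n = √(1.9K_p) and 2ζω_n = 4.4, giving ζ = 4.4/(2√(1.9K_p)).
Setting ζ = 0.84: √(1.9K_p) = 4.4/(2·0.84) = 2.619, so K_p = 6.859/1.9 = 3.61.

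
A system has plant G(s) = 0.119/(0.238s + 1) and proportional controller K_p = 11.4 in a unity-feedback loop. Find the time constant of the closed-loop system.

τ = 0.101 s

Closed loop: T(s) = K_p·G/(1+K_p·G) = 1.357/(0.238s + 1 + 1.357), with pole at s = −(1 + 1.357)/0.238 = −9.902.
Closed-loop time constant τ = 1/9.902 = 0.101 s.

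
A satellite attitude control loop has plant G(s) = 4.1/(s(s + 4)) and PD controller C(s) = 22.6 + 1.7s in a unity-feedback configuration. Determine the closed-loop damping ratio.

Forward path: (22.6 + 1.7s)·4.1/(s(s+4)). The closed-loop characteristic equation is s² + (4 + 4.1·1.7)s + 4.1·22.6 = 0.
That is s² + 10.97s + 92.66 = 0, so ω_n = 9.626 rad/s and ζ = 10.97/(2·9.626) = 0.5698.

ζ = 0.57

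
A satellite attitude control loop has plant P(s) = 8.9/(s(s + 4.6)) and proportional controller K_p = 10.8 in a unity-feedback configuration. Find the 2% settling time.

T_s ≈ 1.74 s

From 1 + K_pP(s) = 0: s² + 4.6s + 96.12 = 0 ⇒ ω_n = 9.804, ζ = 0.2346.
2% settling time T_s ≈ 4/(ζω_n) = 4/2.3 = 1.74 s.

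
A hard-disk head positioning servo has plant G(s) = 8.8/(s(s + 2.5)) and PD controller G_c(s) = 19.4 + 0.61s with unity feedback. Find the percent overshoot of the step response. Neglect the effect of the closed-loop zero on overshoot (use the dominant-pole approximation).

Forward path: (19.4 + 0.61s)·8.8/(s(s+2.5)). The closed-loop characteristic equation is s² + (2.5 + 8.8·0.61)s + 8.8·19.4 = 0.
That is s² + 7.868s + 170.7 = 0, so ω_n = 13.07 rad/s and ζ = 7.868/(2·13.07) = 0.3011.
%OS = 100·exp(−πζ/√(1−ζ²)) = 37.1%.

37.1%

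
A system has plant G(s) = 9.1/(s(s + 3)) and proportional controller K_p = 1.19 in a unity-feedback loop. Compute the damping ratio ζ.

ζ = 0.456

The closed-loop denominator is s(s+3) + 1.19·9.1 = s² + 3s + 10.83.
So ω_n² = 10.83 ⇒ ω_n = 3.291 rad/s, and ζ = 3/(2ω_n) = 0.456.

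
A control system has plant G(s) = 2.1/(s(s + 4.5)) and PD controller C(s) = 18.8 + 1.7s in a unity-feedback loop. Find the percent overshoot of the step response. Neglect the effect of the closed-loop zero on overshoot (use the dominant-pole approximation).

7.19%

Forward path: (18.8 + 1.7s)·2.1/(s(s+4.5)). The closed-loop characteristic equation is s² + (4.5 + 2.1·1.7)s + 2.1·18.8 = 0.
That is s² + 8.07s + 39.48 = 0, so ω_n = 6.283 rad/s and ζ = 8.07/(2·6.283) = 0.6422.
%OS = 100·exp(−πζ/√(1−ζ²)) = 7.19%.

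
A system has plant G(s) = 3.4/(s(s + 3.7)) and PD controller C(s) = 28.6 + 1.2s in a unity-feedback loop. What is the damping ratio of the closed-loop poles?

Forward path: (28.6 + 1.2s)·3.4/(s(s+3.7)). The closed-loop characteristic equation is s² + (3.7 + 3.4·1.2)s + 3.4·28.6 = 0.
That is s² + 7.78s + 97.24 = 0, so ω_n = 9.861 rad/s and ζ = 7.78/(2·9.861) = 0.3945.

ζ = 0.394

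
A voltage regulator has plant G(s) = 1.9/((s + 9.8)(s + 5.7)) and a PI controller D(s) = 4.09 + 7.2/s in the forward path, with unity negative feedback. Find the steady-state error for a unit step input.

The open loop D(s)G(s) has a pole at the origin (type 1), so the static position error constant is infinite and e_ss = 1/(1+∞) = 0.

0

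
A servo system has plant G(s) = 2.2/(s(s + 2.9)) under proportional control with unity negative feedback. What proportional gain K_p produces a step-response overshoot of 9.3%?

K_p = 2.63

From %OS = 100·exp(−πζ/√(1−ζ²)) = 9.3%, ζ = −ln(0.093)/√(π²+ln²(0.093)) = 0.6031.
Characteristic equation s² + 2.9s + 2.2K_p = 0 gives ζ = 2.9/(2√(2.2K_p)).
Setting ζ = 0.6031: √(2.2K_p) = 2.9/(2·0.6031) = 2.404, so K_p = 5.781/2.2 = 2.63.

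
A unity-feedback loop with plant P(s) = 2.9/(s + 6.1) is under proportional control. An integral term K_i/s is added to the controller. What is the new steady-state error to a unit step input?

0

The integrator makes K_pos = lim_{s→0} C(s)G(s) infinite, so e_ss = 1/(1+K_pos) = 0.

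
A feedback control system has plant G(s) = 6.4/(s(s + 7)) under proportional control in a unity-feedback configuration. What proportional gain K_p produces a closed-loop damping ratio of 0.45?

K_p = 9.45

Closed-loop characteristic equation: s² + 7s + K_p·6.4 = 0.
So ω_n = √(6.4K_p) and 2ζω_n = 7, giving ζ = 7/(2√(6.4K_p)).
Setting ζ = 0.45: √(6.4K_p) = 7/(2·0.45) = 7.778, so K_p = 60.49/6.4 = 9.45.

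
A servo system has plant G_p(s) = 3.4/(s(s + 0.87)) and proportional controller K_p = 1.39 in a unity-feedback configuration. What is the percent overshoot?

Closed-loop characteristic equation: s² + 0.87s + 4.726 = 0, so ω_n = 2.174 rad/s and ζ = 0.87/(2·2.174) = 0.2001.
%OS = 100·exp(−πζ/√(1−ζ²)) = 100·exp(−π·0.2001/√0.96) = 52.6%.

52.6%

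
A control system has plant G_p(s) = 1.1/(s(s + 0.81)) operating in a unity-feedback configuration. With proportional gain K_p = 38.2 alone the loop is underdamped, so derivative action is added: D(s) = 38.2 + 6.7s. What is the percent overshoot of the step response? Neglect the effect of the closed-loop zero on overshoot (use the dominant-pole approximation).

7.77%

Forward path: (38.2 + 6.7s)·1.1/(s(s+0.81)). The closed-loop characteristic equation is s² + (0.81 + 1.1·6.7)s + 1.1·38.2 = 0.
That is s² + 8.18s + 42.02 = 0, so ω_n = 6.482 rad/s and ζ = 8.18/(2·6.482) = 0.631.
%OS = 100·exp(−πζ/√(1−ζ²)) = 7.77%.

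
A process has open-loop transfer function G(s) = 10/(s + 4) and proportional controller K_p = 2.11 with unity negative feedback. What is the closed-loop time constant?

τ = 0.0398 s

Closed-loop transfer function: T(s) = K_p·G(s)/(1 + K_p·G(s)) = 21.1/(s + 4 + 21.1) = 21.1/(s + 25.1).
Time constant τ = 1/25.1 = 0.0398 s.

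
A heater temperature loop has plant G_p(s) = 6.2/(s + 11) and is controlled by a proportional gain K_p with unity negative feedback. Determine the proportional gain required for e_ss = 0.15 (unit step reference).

The loop is type 0, so e_ss(step) = 1/(1 + K_pos) with K_pos = K_p·G_p(0).
G_p(0) = 0.5636. Require 1/(1 + K_p·0.5636) = 0.15, so 1 + 0.5636·K_p = 6.667.
K_p = (6.667 − 1)/0.5636 = 10.1.

K_p = 10.1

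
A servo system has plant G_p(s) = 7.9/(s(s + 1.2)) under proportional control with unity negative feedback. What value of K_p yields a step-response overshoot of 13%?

K_p = 0.154

From %OS = 100·exp(−πζ/√(1−ζ²)) = 13%, ζ = −ln(0.13)/√(π²+ln²(0.13)) = 0.5446.
Characteristic equation s² + 1.2s + 7.9K_p = 0 gives ζ = 1.2/(2√(7.9K_p)).
Setting ζ = 0.5446: √(7.9K_p) = 1.2/(2·0.5446) = 1.102, so K_p = 1.214/7.9 = 0.154.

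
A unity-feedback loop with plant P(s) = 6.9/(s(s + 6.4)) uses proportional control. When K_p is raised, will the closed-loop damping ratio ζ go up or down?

ζ = 6.4/(2√(6.9K_p)); increasing K_p raises the denominator, so ζ falls.

decrease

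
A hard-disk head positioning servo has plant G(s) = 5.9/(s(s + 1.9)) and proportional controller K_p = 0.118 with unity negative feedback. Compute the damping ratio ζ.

ζ = 1.14

With unity feedback the closed-loop characteristic equation is s² + 1.9s + 0.118·5.9 = s² + 1.9s + 0.6962 = 0.
So ω_n² = 0.6962 ⇒ ω_n = 0.8344 rad/s, and ζ = 1.9/(2ω_n) = 1.14.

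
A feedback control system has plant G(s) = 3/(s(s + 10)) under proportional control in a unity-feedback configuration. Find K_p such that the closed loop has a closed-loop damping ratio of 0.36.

K_p = 64.3

Closed-loop characteristic equation: s² + 10s + K_p·3 = 0.
So ω_n = √(3K_p) and 2ζω_n = 10, giving ζ = 10/(2√(3K_p)).
Setting ζ = 0.36: √(3K_p) = 10/(2·0.36) = 13.89, so K_p = 192.9/3 = 64.3.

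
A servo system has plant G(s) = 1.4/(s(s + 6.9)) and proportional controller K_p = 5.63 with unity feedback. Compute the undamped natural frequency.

ω_n = 2.81 rad/s

The closed-loop denominator is s(s+6.9) + 5.63·1.4 = s² + 6.9s + 7.882.
Matching s² + 2ζω_n s + ω_n²: ω_n = √7.882 = 2.807 rad/s and 2ζω_n = 6.9, so ζ = 6.9/(2·2.807) = 1.23.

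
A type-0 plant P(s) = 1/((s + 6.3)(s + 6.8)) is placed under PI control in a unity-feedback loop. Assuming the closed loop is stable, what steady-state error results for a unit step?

The PI controller's integrator makes the forward path type 1, so e_ss to a step is zero.

0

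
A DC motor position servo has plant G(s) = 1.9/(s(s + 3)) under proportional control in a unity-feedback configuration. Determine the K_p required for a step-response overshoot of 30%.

K_p = 9.25

From %OS = 100·exp(−πζ/√(1−ζ²)) = 30%, ζ = −ln(0.3)/√(π²+ln²(0.3)) = 0.3579.
Characteristic equation s² + 3s + 1.9K_p = 0 gives ζ = 3/(2√(1.9K_p)).
Setting ζ = 0.3579: √(1.9K_p) = 3/(2·0.3579) = 4.192, so K_p = 17.57/1.9 = 9.25.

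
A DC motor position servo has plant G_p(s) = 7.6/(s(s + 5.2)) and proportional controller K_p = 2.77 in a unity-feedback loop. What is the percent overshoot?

11.5%

The closed-loop denominator s² + 5.2s + 21.05 gives ω_n = √21.05 = 4.588 and ζ = 5.2/(2ω_n) = 0.5667.
%OS = 100·exp(−πζ/√(1−ζ²)) = 100·exp(−π·0.5667/√0.6789) = 11.5%.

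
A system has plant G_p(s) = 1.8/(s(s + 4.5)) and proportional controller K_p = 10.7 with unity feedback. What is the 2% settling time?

From 1 + K_pG_p(s) = 0: s² + 4.5s + 19.26 = 0 ⇒ ω_n = 4.389, ζ = 0.5127.
2% settling time T_s ≈ 4/(ζω_n) = 4/2.25 = 1.78 s.

T_s ≈ 1.78 s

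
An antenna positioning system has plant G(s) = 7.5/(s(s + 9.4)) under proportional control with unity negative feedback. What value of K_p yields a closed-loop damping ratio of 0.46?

K_p = 13.9

Closed-loop characteristic equation: s² + 9.4s + K_p·7.5 = 0.
So ω_n = √(7.5K_p) and 2ζω_n = 9.4, giving ζ = 9.4/(2√(7.5K_p)).
Setting ζ = 0.46: √(7.5K_p) = 9.4/(2·0.46) = 10.22, so K_p = 104.4/7.5 = 13.9.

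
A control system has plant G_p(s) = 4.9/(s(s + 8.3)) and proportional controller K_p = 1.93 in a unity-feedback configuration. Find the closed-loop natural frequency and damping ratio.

ω_n = 3.08 rad/s, ζ = 1.35

With unity feedback the closed-loop characteristic equation is s² + 8.3s + 1.93·4.9 = s² + 8.3s + 9.457 = 0.
Matching s² + 2ζω_n s + ω_n²: ω_n = √9.457 = 3.075 rad/s and 2ζω_n = 8.3, so ζ = 8.3/(2·3.075) = 1.35.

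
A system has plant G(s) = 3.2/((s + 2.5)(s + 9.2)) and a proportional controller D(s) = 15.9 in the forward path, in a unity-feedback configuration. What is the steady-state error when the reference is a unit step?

The loop is type 0. Static position error constant K_pos = D(0)·G(0) = 15.9·0.1391 = 2.212.
Steady-state error to a unit step: e_ss = 1/(1+K_pos) = 1/3.212 = 0.311.

0.311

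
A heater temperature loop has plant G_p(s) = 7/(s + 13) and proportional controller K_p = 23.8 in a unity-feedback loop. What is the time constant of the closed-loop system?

Closed-loop transfer function: T(s) = K_p·G_p(s)/(1 + K_p·G_p(s)) = 166.6/(s + 13 + 166.6) = 166.6/(s + 179.6).
Time constant τ = 1/179.6 = 0.00557 s.

τ = 0.00557 s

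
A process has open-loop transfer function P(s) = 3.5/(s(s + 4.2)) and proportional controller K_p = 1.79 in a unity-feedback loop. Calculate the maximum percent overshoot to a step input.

0.788%

From 1 + K_pP(s) = 0: s² + 4.2s + 6.265 = 0 ⇒ ω_n = 2.503, ζ = 0.839.
%OS = 100·exp(−πζ/√(1−ζ²)) = 100·exp(−π·0.839/√0.2961) = 0.788%.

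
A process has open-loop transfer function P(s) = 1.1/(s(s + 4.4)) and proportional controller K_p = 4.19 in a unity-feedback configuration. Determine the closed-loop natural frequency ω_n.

1 + K_p·P(s) = 0 gives s² + 4.4s + 4.609 = 0.
Matching s² + 2ζω_n s + ω_n²: ω_n = √4.609 = 2.147 rad/s and 2ζω_n = 4.4, so ζ = 4.4/(2·2.147) = 1.02.

ω_n = 2.15 rad/s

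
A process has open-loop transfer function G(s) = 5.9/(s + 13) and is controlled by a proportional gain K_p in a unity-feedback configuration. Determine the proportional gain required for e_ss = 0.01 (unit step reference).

K_p = 218

Steady-state error for a unit step on this type-0 loop is 1/(1 + K_p·G(0)).
G(0) = 0.4538. Require 1/(1 + K_p·0.4538) = 0.01, so 1 + 0.4538·K_p = 100.
K_p = (100 − 1)/0.4538 = 218.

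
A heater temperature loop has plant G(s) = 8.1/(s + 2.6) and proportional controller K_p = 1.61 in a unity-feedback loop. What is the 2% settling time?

T_s ≈ 0.256 s

Closed-loop transfer function: T(s) = K_p·G(s)/(1 + K_p·G(s)) = 13.04/(s + 2.6 + 13.04) = 13.04/(s + 15.64).
Time constant τ = 1/15.64 = 0.06393 s, so the 2% settling time is about 4τ = 0.256 s.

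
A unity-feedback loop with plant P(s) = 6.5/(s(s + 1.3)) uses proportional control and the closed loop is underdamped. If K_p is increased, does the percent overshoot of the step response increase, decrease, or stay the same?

increase

ζ = 1.3/(2√(6.5K_p)) decreases as K_p grows; lower damping means more overshoot.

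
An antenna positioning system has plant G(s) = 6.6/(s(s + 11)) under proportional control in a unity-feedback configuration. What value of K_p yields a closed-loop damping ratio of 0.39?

Closed-loop characteristic equation: s² + 11s + K_p·6.6 = 0.
So ω_n = √(6.6K_p) and 2ζω_n = 11, giving ζ = 11/(2√(6.6K_p)).
Setting ζ = 0.39: √(6.6K_p) = 11/(2·0.39) = 14.1, so K_p = 198.9/6.6 = 30.1.

K_p = 30.1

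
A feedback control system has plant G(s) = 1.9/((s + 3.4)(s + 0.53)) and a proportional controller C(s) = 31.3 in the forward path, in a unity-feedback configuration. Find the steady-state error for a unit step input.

The loop is type 0. Static position error constant K_pos = C(0)·G(0) = 31.3·1.054 = 33.
Steady-state error to a unit step: e_ss = 1/(1+K_pos) = 1/34 = 0.0294.

0.0294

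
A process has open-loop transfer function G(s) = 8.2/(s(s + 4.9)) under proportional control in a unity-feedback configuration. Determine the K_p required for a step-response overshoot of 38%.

K_p = 8.45

From %OS = 100·exp(−πζ/√(1−ζ²)) = 38%, ζ = −ln(0.38)/√(π²+ln²(0.38)) = 0.2943.
Characteristic equation s² + 4.9s + 8.2K_p = 0 gives ζ = 4.9/(2√(8.2K_p)).
Setting ζ = 0.2943: √(8.2K_p) = 4.9/(2·0.2943) = 8.324, so K_p = 69.28/8.2 = 8.45.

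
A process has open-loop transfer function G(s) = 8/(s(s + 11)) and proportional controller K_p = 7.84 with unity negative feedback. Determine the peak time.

T_p = 0.551 s

From 1 + K_pG(s) = 0: s² + 11s + 62.72 = 0 ⇒ ω_n = 7.92, ζ = 0.6945.
Damped frequency ω_d = ω_n√(1−ζ²) = 5.698 rad/s, so peak time T_p = π/ω_d = 0.551 s.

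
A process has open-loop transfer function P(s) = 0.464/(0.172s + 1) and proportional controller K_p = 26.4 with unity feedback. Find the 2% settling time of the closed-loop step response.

T_s ≈ 0.0519 s

Closed loop: T(s) = K_p·P/(1+K_p·P) = 12.25/(0.172s + 1 + 12.25), with pole at s = −(1 + 12.25)/0.172 = −77.03.
τ = 1/77.03 = 0.01298 s, so 2% settling time ≈ 4τ = 0.0519 s.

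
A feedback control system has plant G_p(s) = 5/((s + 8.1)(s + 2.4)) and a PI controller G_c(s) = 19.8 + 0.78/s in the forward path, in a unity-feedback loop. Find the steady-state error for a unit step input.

The open loop G_c(s)G_p(s) has a pole at the origin (type 1), so the static position error constant is infinite and e_ss = 1/(1+∞) = 0.

0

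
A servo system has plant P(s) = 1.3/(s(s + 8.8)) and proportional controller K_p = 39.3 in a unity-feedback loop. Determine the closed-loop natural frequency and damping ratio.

ω_n = 7.15 rad/s, ζ = 0.616

The closed-loop denominator is s(s+8.8) + 39.3·1.3 = s² + 8.8s + 51.09.
Matching s² + 2ζω_n s + ω_n²: ω_n = √51.09 = 7.148 rad/s and 2ζω_n = 8.8, so ζ = 8.8/(2·7.148) = 0.616.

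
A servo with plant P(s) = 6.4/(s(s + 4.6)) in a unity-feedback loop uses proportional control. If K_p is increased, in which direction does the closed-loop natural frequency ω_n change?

increase

ω_n = √(6.4·K_p), which grows with K_p.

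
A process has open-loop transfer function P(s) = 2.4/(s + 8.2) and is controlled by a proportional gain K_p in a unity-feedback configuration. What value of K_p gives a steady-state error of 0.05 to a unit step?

For a type-0 loop with proportional control, e_ss = 1/(1 + K_p·P(0)).
P(0) = 0.2927. Require 1/(1 + K_p·0.2927) = 0.05, so 1 + 0.2927·K_p = 20.
K_p = (20 − 1)/0.2927 = 64.9.

K_p = 64.9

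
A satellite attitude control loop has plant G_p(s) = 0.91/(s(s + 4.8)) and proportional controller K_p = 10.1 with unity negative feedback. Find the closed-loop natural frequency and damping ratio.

ω_n = 3.03 rad/s, ζ = 0.792

The closed-loop denominator is s(s+4.8) + 10.1·0.91 = s² + 4.8s + 9.191.
So ω_n² = 9.191 ⇒ ω_n = 3.032 rad/s, and ζ = 4.8/(2ω_n) = 0.792.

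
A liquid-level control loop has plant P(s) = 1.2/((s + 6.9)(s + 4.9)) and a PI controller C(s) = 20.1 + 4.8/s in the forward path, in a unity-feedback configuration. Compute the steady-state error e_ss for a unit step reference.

The open loop C(s)P(s) has a pole at the origin (type 1), so the static position error constant is infinite and e_ss = 1/(1+∞) = 0.

0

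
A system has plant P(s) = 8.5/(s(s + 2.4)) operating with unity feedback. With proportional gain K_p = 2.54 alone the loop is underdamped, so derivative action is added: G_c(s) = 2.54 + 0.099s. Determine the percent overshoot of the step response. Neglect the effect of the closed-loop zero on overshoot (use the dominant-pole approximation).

31.1%

Forward path: (2.54 + 0.099s)·8.5/(s(s+2.4)). The closed-loop characteristic equation is s² + (2.4 + 8.5·0.099)s + 8.5·2.54 = 0.
That is s² + 3.241s + 21.59 = 0, so ω_n = 4.647 rad/s and ζ = 3.241/(2·4.647) = 0.3488.
%OS = 100·exp(−πζ/√(1−ζ²)) = 31.1%.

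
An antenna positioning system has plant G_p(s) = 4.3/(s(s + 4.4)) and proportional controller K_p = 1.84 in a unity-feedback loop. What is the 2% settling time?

T_s ≈ 1.82 s

Closed-loop characteristic equation: s² + 4.4s + 7.912 = 0, so ω_n = 2.813 rad/s and ζ = 4.4/(2·2.813) = 0.7821.
2% settling time T_s ≈ 4/(ζω_n) = 4/2.2 = 1.82 s.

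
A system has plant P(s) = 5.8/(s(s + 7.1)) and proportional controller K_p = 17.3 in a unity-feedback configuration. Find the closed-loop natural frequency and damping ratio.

ω_n = 10 rad/s, ζ = 0.354

The closed-loop denominator is s(s+7.1) + 17.3·5.8 = s² + 7.1s + 100.3.
Matching s² + 2ζω_n s + ω_n²: ω_n = √100.3 = 10.02 rad/s and 2ζω_n = 7.1, so ζ = 7.1/(2·10.02) = 0.354.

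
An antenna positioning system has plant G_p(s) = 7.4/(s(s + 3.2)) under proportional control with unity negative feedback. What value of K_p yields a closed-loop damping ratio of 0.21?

K_p = 7.84

Closed-loop characteristic equation: s² + 3.2s + K_p·7.4 = 0.
So ω_n = √(7.4K_p) and 2ζω_n = 3.2, giving ζ = 3.2/(2√(7.4K_p)).
Setting ζ = 0.21: √(7.4K_p) = 3.2/(2·0.21) = 7.619, so K_p = 58.05/7.4 = 7.84.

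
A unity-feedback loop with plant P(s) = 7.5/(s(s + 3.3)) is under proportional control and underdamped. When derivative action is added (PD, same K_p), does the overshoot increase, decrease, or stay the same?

decrease

With PD the characteristic equation becomes s² + (a + K·K_d)s + K·K_p = 0; the damping term grows, ζ rises, overshoot falls.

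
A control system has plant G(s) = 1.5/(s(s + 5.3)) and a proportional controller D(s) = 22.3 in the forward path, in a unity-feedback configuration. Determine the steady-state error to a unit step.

0

The open loop D(s)G(s) has a pole at the origin (type 1), so the static position error constant is infinite and e_ss = 1/(1+∞) = 0.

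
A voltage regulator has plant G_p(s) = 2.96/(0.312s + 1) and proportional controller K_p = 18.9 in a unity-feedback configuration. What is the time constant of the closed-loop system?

τ = 0.00548 s

Closed loop: T(s) = K_p·G_p/(1+K_p·G_p) = 55.94/(0.312s + 1 + 55.94), with pole at s = −(1 + 55.94)/0.312 = −182.5.
Closed-loop time constant τ = 1/182.5 = 0.00548 s.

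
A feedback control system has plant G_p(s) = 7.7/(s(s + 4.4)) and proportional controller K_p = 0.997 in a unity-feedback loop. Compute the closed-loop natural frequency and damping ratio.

1 + K_p·G_p(s) = 0 gives s² + 4.4s + 7.677 = 0.
So ω_n² = 7.677 ⇒ ω_n = 2.771 rad/s, and ζ = 4.4/(2ω_n) = 0.794.

ω_n = 2.77 rad/s, ζ = 0.794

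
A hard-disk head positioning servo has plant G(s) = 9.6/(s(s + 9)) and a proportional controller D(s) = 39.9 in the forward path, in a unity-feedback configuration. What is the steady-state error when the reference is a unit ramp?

0.0235

The loop has one pole at the origin (type 1). Velocity error constant K_v = lim_{s→0} s·D(s)G(s) = 39.9·9.6/9 = 42.56.
Steady-state error to a unit ramp: e_ss = 1/K_v = 0.0235.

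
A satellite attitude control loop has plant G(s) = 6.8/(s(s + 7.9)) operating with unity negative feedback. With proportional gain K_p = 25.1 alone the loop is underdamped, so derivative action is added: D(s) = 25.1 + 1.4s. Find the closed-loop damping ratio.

Forward path: (25.1 + 1.4s)·6.8/(s(s+7.9)). The closed-loop characteristic equation is s² + (7.9 + 6.8·1.4)s + 6.8·25.1 = 0.
That is s² + 17.42s + 170.7 = 0, so ω_n = 13.06 rad/s and ζ = 17.42/(2·13.06) = 0.6667.

ζ = 0.667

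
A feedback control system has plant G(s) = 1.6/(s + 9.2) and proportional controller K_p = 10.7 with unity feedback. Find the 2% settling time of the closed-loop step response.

Closed-loop transfer function: T(s) = K_p·G(s)/(1 + K_p·G(s)) = 17.12/(s + 9.2 + 17.12) = 17.12/(s + 26.32).
Time constant τ = 1/26.32 = 0.03799 s, so the 2% settling time is about 4τ = 0.152 s.

T_s ≈ 0.152 s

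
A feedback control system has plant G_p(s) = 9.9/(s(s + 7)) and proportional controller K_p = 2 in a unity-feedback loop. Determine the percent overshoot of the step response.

The closed-loop denominator s² + 7s + 19.8 gives ω_n = √19.8 = 4.45 and ζ = 7/(2ω_n) = 0.7866.
%OS = 100·exp(−πζ/√(1−ζ²)) = 100·exp(−π·0.7866/√0.3813) = 1.83%.

1.83%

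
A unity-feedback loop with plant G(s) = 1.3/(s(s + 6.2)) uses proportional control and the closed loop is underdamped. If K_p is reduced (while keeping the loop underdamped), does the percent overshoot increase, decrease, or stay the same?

decrease

ζ = 6.2/(2√(1.3K_p)) rises as K_p falls; higher damping means less overshoot.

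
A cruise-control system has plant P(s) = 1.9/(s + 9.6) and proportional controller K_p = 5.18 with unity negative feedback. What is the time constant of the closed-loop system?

τ = 0.0514 s

Closed-loop transfer function: T(s) = K_p·P(s)/(1 + K_p·P(s)) = 9.842/(s + 9.6 + 9.842) = 9.842/(s + 19.44).
Time constant τ = 1/19.44 = 0.0514 s.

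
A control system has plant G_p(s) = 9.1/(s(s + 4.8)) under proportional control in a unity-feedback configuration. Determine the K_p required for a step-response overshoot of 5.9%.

K_p = 1.41

From %OS = 100·exp(−πζ/√(1−ζ²)) = 5.9%, ζ = −ln(0.059)/√(π²+ln²(0.059)) = 0.6693.
Characteristic equation s² + 4.8s + 9.1K_p = 0 gives ζ = 4.8/(2√(9.1K_p)).
Setting ζ = 0.6693: √(9.1K_p) = 4.8/(2·0.6693) = 3.586, so K_p = 12.86/9.1 = 1.41.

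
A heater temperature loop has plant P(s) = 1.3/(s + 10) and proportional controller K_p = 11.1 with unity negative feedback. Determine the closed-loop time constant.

Closed-loop transfer function: T(s) = K_p·P(s)/(1 + K_p·P(s)) = 14.43/(s + 10 + 14.43) = 14.43/(s + 24.43).
Time constant τ = 1/24.43 = 0.0409 s.

τ = 0.0409 s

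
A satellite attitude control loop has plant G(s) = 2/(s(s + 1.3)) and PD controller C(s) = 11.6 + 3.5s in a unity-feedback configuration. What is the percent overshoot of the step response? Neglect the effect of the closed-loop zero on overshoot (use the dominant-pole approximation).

Forward path: (11.6 + 3.5s)·2/(s(s+1.3)). The closed-loop characteristic equation is s² + (1.3 + 2·3.5)s + 2·11.6 = 0.
That is s² + 8.3s + 23.2 = 0, so ω_n = 4.817 rad/s and ζ = 8.3/(2·4.817) = 0.8616.
%OS = 100·exp(−πζ/√(1−ζ²)) = 0.483%.

0.483%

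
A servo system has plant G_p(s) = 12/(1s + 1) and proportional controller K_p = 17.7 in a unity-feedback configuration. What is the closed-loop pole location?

Closed loop: T(s) = K_p·G_p/(1+K_p·G_p) = 212.4/(1s + 1 + 212.4), with pole at s = −(1 + 212.4)/1 = −213.4.

s = -213.4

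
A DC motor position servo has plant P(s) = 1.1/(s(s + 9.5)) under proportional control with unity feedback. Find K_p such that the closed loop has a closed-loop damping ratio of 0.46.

K_p = 96.9

Closed-loop characteristic equation: s² + 9.5s + K_p·1.1 = 0.
So ω_n = √(1.1K_p) and 2ζω_n = 9.5, giving ζ = 9.5/(2√(1.1K_p)).
Setting ζ = 0.46: √(1.1K_p) = 9.5/(2·0.46) = 10.33, so K_p = 106.6/1.1 = 96.9.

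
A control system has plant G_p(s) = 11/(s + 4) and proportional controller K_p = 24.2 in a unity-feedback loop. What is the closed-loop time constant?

Closed-loop transfer function: T(s) = K_p·G_p(s)/(1 + K_p·G_p(s)) = 266.2/(s + 4 + 266.2) = 266.2/(s + 270.2).
Time constant τ = 1/270.2 = 0.0037 s.

τ = 0.0037 s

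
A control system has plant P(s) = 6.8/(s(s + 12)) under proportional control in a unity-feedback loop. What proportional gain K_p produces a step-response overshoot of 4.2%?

K_p = 10.5

From %OS = 100·exp(−πζ/√(1−ζ²)) = 4.2%, ζ = −ln(0.042)/√(π²+ln²(0.042)) = 0.7103.
Characteristic equation s² + 12s + 6.8K_p = 0 gives ζ = 12/(2√(6.8K_p)).
Setting ζ = 0.7103: √(6.8K_p) = 12/(2·0.7103) = 8.447, so K_p = 71.36/6.8 = 10.5.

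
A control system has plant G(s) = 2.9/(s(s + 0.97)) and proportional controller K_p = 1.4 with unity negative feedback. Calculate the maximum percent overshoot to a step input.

45.9%

Closed-loop characteristic equation: s² + 0.97s + 4.06 = 0, so ω_n = 2.015 rad/s and ζ = 0.97/(2·2.015) = 0.2407.
%OS = 100·exp(−πζ/√(1−ζ²)) = 100·exp(−π·0.2407/√0.9421) = 45.9%.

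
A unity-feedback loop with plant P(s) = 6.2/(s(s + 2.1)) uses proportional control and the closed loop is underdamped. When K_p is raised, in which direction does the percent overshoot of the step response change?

ζ = 2.1/(2√(6.2K_p)) decreases as K_p grows; lower damping means more overshoot.

increase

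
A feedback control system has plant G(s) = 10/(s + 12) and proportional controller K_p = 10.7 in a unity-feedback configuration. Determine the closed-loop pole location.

Closed-loop transfer function: T(s) = K_p·G(s)/(1 + K_p·G(s)) = 107/(s + 12 + 107) = 107/(s + 119).
The closed-loop pole is at s = −119.

s = -119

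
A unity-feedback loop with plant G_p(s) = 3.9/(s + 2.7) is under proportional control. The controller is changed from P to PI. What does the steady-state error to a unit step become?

The integrator makes K_pos = lim_{s→0} C(s)G(s) infinite, so e_ss = 1/(1+K_pos) = 0.

0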